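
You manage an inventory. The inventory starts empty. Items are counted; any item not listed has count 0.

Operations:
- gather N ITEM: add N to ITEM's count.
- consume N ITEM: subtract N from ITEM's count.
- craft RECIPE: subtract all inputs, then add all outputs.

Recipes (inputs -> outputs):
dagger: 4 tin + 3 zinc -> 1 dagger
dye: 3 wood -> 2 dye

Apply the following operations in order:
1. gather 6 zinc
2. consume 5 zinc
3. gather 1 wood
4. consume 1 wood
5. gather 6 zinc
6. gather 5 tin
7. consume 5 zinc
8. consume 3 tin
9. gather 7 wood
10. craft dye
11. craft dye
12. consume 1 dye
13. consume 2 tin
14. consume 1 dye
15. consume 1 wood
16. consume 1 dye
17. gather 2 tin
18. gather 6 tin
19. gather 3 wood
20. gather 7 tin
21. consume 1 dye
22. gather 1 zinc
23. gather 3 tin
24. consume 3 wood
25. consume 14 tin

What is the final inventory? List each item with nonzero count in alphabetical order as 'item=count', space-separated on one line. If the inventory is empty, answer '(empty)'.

Answer: tin=4 zinc=3

Derivation:
After 1 (gather 6 zinc): zinc=6
After 2 (consume 5 zinc): zinc=1
After 3 (gather 1 wood): wood=1 zinc=1
After 4 (consume 1 wood): zinc=1
After 5 (gather 6 zinc): zinc=7
After 6 (gather 5 tin): tin=5 zinc=7
After 7 (consume 5 zinc): tin=5 zinc=2
After 8 (consume 3 tin): tin=2 zinc=2
After 9 (gather 7 wood): tin=2 wood=7 zinc=2
After 10 (craft dye): dye=2 tin=2 wood=4 zinc=2
After 11 (craft dye): dye=4 tin=2 wood=1 zinc=2
After 12 (consume 1 dye): dye=3 tin=2 wood=1 zinc=2
After 13 (consume 2 tin): dye=3 wood=1 zinc=2
After 14 (consume 1 dye): dye=2 wood=1 zinc=2
After 15 (consume 1 wood): dye=2 zinc=2
After 16 (consume 1 dye): dye=1 zinc=2
After 17 (gather 2 tin): dye=1 tin=2 zinc=2
After 18 (gather 6 tin): dye=1 tin=8 zinc=2
After 19 (gather 3 wood): dye=1 tin=8 wood=3 zinc=2
After 20 (gather 7 tin): dye=1 tin=15 wood=3 zinc=2
After 21 (consume 1 dye): tin=15 wood=3 zinc=2
After 22 (gather 1 zinc): tin=15 wood=3 zinc=3
After 23 (gather 3 tin): tin=18 wood=3 zinc=3
After 24 (consume 3 wood): tin=18 zinc=3
After 25 (consume 14 tin): tin=4 zinc=3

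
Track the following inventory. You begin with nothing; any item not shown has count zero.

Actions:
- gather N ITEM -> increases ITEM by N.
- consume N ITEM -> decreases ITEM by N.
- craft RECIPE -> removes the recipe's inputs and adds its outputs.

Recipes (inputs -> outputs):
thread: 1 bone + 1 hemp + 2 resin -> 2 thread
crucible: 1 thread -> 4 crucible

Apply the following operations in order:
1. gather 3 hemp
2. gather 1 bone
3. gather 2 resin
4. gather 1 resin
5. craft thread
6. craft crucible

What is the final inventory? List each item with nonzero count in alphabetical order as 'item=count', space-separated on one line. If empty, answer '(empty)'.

After 1 (gather 3 hemp): hemp=3
After 2 (gather 1 bone): bone=1 hemp=3
After 3 (gather 2 resin): bone=1 hemp=3 resin=2
After 4 (gather 1 resin): bone=1 hemp=3 resin=3
After 5 (craft thread): hemp=2 resin=1 thread=2
After 6 (craft crucible): crucible=4 hemp=2 resin=1 thread=1

Answer: crucible=4 hemp=2 resin=1 thread=1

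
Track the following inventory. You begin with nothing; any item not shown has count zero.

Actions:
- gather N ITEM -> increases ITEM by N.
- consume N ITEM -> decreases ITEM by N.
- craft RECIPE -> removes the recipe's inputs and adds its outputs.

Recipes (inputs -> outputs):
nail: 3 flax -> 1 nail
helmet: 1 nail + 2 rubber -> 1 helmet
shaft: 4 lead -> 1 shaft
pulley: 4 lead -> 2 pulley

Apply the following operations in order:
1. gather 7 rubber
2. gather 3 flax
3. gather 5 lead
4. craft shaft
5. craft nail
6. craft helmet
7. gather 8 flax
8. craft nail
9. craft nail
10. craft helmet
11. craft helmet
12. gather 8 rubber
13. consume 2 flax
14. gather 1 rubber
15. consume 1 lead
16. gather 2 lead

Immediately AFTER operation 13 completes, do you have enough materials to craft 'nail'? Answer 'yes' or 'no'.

After 1 (gather 7 rubber): rubber=7
After 2 (gather 3 flax): flax=3 rubber=7
After 3 (gather 5 lead): flax=3 lead=5 rubber=7
After 4 (craft shaft): flax=3 lead=1 rubber=7 shaft=1
After 5 (craft nail): lead=1 nail=1 rubber=7 shaft=1
After 6 (craft helmet): helmet=1 lead=1 rubber=5 shaft=1
After 7 (gather 8 flax): flax=8 helmet=1 lead=1 rubber=5 shaft=1
After 8 (craft nail): flax=5 helmet=1 lead=1 nail=1 rubber=5 shaft=1
After 9 (craft nail): flax=2 helmet=1 lead=1 nail=2 rubber=5 shaft=1
After 10 (craft helmet): flax=2 helmet=2 lead=1 nail=1 rubber=3 shaft=1
After 11 (craft helmet): flax=2 helmet=3 lead=1 rubber=1 shaft=1
After 12 (gather 8 rubber): flax=2 helmet=3 lead=1 rubber=9 shaft=1
After 13 (consume 2 flax): helmet=3 lead=1 rubber=9 shaft=1

Answer: no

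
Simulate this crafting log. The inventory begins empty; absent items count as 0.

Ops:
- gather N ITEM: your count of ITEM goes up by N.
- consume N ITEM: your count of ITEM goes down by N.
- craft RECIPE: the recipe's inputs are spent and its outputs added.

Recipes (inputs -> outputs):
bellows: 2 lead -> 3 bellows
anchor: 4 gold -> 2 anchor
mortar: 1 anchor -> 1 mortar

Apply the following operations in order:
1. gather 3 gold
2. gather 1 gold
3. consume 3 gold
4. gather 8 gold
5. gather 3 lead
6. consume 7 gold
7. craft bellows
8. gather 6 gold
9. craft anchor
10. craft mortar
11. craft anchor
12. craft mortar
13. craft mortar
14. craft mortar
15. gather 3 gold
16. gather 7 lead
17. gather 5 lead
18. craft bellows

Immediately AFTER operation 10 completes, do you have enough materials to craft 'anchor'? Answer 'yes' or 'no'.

After 1 (gather 3 gold): gold=3
After 2 (gather 1 gold): gold=4
After 3 (consume 3 gold): gold=1
After 4 (gather 8 gold): gold=9
After 5 (gather 3 lead): gold=9 lead=3
After 6 (consume 7 gold): gold=2 lead=3
After 7 (craft bellows): bellows=3 gold=2 lead=1
After 8 (gather 6 gold): bellows=3 gold=8 lead=1
After 9 (craft anchor): anchor=2 bellows=3 gold=4 lead=1
After 10 (craft mortar): anchor=1 bellows=3 gold=4 lead=1 mortar=1

Answer: yes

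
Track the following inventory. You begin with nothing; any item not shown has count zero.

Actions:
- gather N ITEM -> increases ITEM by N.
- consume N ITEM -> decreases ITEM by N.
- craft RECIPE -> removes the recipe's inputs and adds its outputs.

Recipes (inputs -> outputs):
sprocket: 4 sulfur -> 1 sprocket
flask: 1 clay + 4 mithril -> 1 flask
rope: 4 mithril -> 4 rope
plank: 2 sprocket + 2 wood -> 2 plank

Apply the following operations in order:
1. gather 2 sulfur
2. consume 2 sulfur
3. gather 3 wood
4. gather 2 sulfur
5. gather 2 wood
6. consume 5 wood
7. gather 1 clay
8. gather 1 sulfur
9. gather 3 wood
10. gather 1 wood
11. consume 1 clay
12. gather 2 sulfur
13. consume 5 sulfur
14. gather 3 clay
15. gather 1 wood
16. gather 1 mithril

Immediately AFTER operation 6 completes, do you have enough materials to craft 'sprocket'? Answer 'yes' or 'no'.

After 1 (gather 2 sulfur): sulfur=2
After 2 (consume 2 sulfur): (empty)
After 3 (gather 3 wood): wood=3
After 4 (gather 2 sulfur): sulfur=2 wood=3
After 5 (gather 2 wood): sulfur=2 wood=5
After 6 (consume 5 wood): sulfur=2

Answer: no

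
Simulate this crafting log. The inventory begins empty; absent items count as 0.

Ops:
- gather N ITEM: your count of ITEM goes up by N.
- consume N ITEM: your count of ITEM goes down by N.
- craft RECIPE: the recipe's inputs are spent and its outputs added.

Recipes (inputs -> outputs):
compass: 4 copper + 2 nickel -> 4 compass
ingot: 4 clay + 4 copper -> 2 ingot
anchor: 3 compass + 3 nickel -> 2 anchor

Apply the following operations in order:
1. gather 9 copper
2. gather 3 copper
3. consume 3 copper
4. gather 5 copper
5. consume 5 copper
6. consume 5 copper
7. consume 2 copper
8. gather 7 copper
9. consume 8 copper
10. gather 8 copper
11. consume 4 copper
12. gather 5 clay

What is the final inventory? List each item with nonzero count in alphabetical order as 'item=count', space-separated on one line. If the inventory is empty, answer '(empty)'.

Answer: clay=5 copper=5

Derivation:
After 1 (gather 9 copper): copper=9
After 2 (gather 3 copper): copper=12
After 3 (consume 3 copper): copper=9
After 4 (gather 5 copper): copper=14
After 5 (consume 5 copper): copper=9
After 6 (consume 5 copper): copper=4
After 7 (consume 2 copper): copper=2
After 8 (gather 7 copper): copper=9
After 9 (consume 8 copper): copper=1
After 10 (gather 8 copper): copper=9
After 11 (consume 4 copper): copper=5
After 12 (gather 5 clay): clay=5 copper=5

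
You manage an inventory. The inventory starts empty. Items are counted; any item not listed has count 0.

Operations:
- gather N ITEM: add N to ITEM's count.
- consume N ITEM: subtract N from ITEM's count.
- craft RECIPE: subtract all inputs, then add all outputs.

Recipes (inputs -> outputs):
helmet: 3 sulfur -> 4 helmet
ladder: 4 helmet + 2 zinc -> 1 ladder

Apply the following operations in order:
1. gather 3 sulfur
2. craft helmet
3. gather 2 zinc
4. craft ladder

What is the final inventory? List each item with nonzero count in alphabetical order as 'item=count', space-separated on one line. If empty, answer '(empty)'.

After 1 (gather 3 sulfur): sulfur=3
After 2 (craft helmet): helmet=4
After 3 (gather 2 zinc): helmet=4 zinc=2
After 4 (craft ladder): ladder=1

Answer: ladder=1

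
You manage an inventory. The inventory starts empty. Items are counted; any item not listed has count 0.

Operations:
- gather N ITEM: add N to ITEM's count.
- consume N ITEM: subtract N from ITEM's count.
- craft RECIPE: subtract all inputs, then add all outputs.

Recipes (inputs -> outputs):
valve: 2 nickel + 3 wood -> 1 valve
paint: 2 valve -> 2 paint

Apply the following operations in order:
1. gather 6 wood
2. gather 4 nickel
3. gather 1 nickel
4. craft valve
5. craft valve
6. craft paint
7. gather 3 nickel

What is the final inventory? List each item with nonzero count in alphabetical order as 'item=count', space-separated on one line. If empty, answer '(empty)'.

Answer: nickel=4 paint=2

Derivation:
After 1 (gather 6 wood): wood=6
After 2 (gather 4 nickel): nickel=4 wood=6
After 3 (gather 1 nickel): nickel=5 wood=6
After 4 (craft valve): nickel=3 valve=1 wood=3
After 5 (craft valve): nickel=1 valve=2
After 6 (craft paint): nickel=1 paint=2
After 7 (gather 3 nickel): nickel=4 paint=2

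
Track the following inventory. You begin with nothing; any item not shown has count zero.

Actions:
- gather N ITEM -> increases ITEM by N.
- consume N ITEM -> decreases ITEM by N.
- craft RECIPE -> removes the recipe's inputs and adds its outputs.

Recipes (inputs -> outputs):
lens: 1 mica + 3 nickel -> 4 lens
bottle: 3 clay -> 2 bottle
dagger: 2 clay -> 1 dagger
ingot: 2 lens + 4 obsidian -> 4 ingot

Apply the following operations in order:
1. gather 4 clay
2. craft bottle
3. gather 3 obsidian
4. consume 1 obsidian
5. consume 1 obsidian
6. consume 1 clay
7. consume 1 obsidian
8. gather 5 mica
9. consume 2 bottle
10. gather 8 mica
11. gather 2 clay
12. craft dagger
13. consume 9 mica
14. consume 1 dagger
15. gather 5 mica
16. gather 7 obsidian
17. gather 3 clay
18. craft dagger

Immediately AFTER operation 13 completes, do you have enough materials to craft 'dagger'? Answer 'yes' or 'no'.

After 1 (gather 4 clay): clay=4
After 2 (craft bottle): bottle=2 clay=1
After 3 (gather 3 obsidian): bottle=2 clay=1 obsidian=3
After 4 (consume 1 obsidian): bottle=2 clay=1 obsidian=2
After 5 (consume 1 obsidian): bottle=2 clay=1 obsidian=1
After 6 (consume 1 clay): bottle=2 obsidian=1
After 7 (consume 1 obsidian): bottle=2
After 8 (gather 5 mica): bottle=2 mica=5
After 9 (consume 2 bottle): mica=5
After 10 (gather 8 mica): mica=13
After 11 (gather 2 clay): clay=2 mica=13
After 12 (craft dagger): dagger=1 mica=13
After 13 (consume 9 mica): dagger=1 mica=4

Answer: no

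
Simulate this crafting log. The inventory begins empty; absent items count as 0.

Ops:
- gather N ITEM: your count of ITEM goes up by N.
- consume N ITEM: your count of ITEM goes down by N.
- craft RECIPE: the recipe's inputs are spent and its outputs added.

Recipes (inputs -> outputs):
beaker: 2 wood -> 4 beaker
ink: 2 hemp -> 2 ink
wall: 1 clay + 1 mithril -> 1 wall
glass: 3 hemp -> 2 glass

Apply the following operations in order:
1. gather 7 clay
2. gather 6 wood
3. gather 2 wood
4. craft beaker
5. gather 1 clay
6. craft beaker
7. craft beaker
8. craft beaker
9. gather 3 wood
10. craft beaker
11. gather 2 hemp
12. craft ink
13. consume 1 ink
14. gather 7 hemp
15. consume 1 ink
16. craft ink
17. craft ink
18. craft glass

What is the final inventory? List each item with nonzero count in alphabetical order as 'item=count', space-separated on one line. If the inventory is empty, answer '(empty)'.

After 1 (gather 7 clay): clay=7
After 2 (gather 6 wood): clay=7 wood=6
After 3 (gather 2 wood): clay=7 wood=8
After 4 (craft beaker): beaker=4 clay=7 wood=6
After 5 (gather 1 clay): beaker=4 clay=8 wood=6
After 6 (craft beaker): beaker=8 clay=8 wood=4
After 7 (craft beaker): beaker=12 clay=8 wood=2
After 8 (craft beaker): beaker=16 clay=8
After 9 (gather 3 wood): beaker=16 clay=8 wood=3
After 10 (craft beaker): beaker=20 clay=8 wood=1
After 11 (gather 2 hemp): beaker=20 clay=8 hemp=2 wood=1
After 12 (craft ink): beaker=20 clay=8 ink=2 wood=1
After 13 (consume 1 ink): beaker=20 clay=8 ink=1 wood=1
After 14 (gather 7 hemp): beaker=20 clay=8 hemp=7 ink=1 wood=1
After 15 (consume 1 ink): beaker=20 clay=8 hemp=7 wood=1
After 16 (craft ink): beaker=20 clay=8 hemp=5 ink=2 wood=1
After 17 (craft ink): beaker=20 clay=8 hemp=3 ink=4 wood=1
After 18 (craft glass): beaker=20 clay=8 glass=2 ink=4 wood=1

Answer: beaker=20 clay=8 glass=2 ink=4 wood=1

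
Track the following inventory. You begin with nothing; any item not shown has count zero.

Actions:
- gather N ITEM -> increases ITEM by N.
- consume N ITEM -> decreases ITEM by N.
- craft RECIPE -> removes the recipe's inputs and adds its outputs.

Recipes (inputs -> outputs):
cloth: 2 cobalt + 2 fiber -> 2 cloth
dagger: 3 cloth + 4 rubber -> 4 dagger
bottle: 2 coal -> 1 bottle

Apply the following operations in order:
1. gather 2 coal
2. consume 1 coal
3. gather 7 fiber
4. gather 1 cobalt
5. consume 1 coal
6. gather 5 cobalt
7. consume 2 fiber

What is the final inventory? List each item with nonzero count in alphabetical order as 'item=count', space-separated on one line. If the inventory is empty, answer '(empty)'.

After 1 (gather 2 coal): coal=2
After 2 (consume 1 coal): coal=1
After 3 (gather 7 fiber): coal=1 fiber=7
After 4 (gather 1 cobalt): coal=1 cobalt=1 fiber=7
After 5 (consume 1 coal): cobalt=1 fiber=7
After 6 (gather 5 cobalt): cobalt=6 fiber=7
After 7 (consume 2 fiber): cobalt=6 fiber=5

Answer: cobalt=6 fiber=5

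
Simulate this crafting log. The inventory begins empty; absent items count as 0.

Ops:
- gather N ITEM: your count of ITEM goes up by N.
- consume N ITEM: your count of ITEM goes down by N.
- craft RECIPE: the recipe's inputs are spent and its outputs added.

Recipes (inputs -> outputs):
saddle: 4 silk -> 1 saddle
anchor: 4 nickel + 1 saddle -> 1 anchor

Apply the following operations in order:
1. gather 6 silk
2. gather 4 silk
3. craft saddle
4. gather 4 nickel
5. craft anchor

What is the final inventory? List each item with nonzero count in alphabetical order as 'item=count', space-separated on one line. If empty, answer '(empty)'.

After 1 (gather 6 silk): silk=6
After 2 (gather 4 silk): silk=10
After 3 (craft saddle): saddle=1 silk=6
After 4 (gather 4 nickel): nickel=4 saddle=1 silk=6
After 5 (craft anchor): anchor=1 silk=6

Answer: anchor=1 silk=6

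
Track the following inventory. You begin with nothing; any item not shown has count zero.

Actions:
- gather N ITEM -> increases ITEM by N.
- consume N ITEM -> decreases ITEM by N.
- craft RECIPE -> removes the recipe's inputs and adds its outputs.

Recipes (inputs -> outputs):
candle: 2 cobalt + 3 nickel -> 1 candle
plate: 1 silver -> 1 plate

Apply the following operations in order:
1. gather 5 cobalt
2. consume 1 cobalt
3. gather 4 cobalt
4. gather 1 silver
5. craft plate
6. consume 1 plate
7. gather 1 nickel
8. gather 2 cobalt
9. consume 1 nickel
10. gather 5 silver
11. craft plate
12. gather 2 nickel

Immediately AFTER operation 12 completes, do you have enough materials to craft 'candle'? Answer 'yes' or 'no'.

Answer: no

Derivation:
After 1 (gather 5 cobalt): cobalt=5
After 2 (consume 1 cobalt): cobalt=4
After 3 (gather 4 cobalt): cobalt=8
After 4 (gather 1 silver): cobalt=8 silver=1
After 5 (craft plate): cobalt=8 plate=1
After 6 (consume 1 plate): cobalt=8
After 7 (gather 1 nickel): cobalt=8 nickel=1
After 8 (gather 2 cobalt): cobalt=10 nickel=1
After 9 (consume 1 nickel): cobalt=10
After 10 (gather 5 silver): cobalt=10 silver=5
After 11 (craft plate): cobalt=10 plate=1 silver=4
After 12 (gather 2 nickel): cobalt=10 nickel=2 plate=1 silver=4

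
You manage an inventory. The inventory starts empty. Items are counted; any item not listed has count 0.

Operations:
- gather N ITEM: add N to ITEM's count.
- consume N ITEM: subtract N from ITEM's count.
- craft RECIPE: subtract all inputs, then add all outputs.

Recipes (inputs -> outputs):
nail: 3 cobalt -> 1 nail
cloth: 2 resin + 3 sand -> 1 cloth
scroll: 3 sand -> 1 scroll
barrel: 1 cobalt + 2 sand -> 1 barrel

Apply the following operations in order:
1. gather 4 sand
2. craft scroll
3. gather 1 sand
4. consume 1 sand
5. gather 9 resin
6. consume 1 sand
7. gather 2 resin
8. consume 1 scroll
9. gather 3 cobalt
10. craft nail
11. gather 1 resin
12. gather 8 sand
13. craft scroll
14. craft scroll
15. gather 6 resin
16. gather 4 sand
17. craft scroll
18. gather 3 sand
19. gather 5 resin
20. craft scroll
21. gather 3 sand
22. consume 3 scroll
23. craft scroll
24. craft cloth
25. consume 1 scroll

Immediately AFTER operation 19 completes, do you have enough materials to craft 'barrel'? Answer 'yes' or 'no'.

Answer: no

Derivation:
After 1 (gather 4 sand): sand=4
After 2 (craft scroll): sand=1 scroll=1
After 3 (gather 1 sand): sand=2 scroll=1
After 4 (consume 1 sand): sand=1 scroll=1
After 5 (gather 9 resin): resin=9 sand=1 scroll=1
After 6 (consume 1 sand): resin=9 scroll=1
After 7 (gather 2 resin): resin=11 scroll=1
After 8 (consume 1 scroll): resin=11
After 9 (gather 3 cobalt): cobalt=3 resin=11
After 10 (craft nail): nail=1 resin=11
After 11 (gather 1 resin): nail=1 resin=12
After 12 (gather 8 sand): nail=1 resin=12 sand=8
After 13 (craft scroll): nail=1 resin=12 sand=5 scroll=1
After 14 (craft scroll): nail=1 resin=12 sand=2 scroll=2
After 15 (gather 6 resin): nail=1 resin=18 sand=2 scroll=2
After 16 (gather 4 sand): nail=1 resin=18 sand=6 scroll=2
After 17 (craft scroll): nail=1 resin=18 sand=3 scroll=3
After 18 (gather 3 sand): nail=1 resin=18 sand=6 scroll=3
After 19 (gather 5 resin): nail=1 resin=23 sand=6 scroll=3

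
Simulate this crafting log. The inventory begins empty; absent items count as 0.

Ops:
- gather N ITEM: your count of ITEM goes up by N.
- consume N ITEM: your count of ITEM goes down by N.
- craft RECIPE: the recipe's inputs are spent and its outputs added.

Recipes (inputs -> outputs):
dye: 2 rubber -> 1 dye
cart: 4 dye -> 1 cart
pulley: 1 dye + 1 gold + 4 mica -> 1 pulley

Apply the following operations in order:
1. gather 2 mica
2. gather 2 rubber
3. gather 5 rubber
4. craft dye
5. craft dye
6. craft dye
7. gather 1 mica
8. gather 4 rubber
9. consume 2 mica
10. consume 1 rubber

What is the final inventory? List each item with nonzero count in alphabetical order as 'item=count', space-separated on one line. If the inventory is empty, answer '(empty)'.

Answer: dye=3 mica=1 rubber=4

Derivation:
After 1 (gather 2 mica): mica=2
After 2 (gather 2 rubber): mica=2 rubber=2
After 3 (gather 5 rubber): mica=2 rubber=7
After 4 (craft dye): dye=1 mica=2 rubber=5
After 5 (craft dye): dye=2 mica=2 rubber=3
After 6 (craft dye): dye=3 mica=2 rubber=1
After 7 (gather 1 mica): dye=3 mica=3 rubber=1
After 8 (gather 4 rubber): dye=3 mica=3 rubber=5
After 9 (consume 2 mica): dye=3 mica=1 rubber=5
After 10 (consume 1 rubber): dye=3 mica=1 rubber=4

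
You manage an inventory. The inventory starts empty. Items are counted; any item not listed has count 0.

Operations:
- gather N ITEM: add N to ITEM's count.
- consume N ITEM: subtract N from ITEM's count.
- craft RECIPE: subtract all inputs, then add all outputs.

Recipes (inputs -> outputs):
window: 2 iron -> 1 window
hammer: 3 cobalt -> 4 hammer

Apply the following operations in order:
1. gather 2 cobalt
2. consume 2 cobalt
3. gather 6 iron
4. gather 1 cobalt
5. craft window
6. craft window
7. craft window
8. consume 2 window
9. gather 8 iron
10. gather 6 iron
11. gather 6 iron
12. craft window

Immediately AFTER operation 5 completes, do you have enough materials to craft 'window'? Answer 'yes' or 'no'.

Answer: yes

Derivation:
After 1 (gather 2 cobalt): cobalt=2
After 2 (consume 2 cobalt): (empty)
After 3 (gather 6 iron): iron=6
After 4 (gather 1 cobalt): cobalt=1 iron=6
After 5 (craft window): cobalt=1 iron=4 window=1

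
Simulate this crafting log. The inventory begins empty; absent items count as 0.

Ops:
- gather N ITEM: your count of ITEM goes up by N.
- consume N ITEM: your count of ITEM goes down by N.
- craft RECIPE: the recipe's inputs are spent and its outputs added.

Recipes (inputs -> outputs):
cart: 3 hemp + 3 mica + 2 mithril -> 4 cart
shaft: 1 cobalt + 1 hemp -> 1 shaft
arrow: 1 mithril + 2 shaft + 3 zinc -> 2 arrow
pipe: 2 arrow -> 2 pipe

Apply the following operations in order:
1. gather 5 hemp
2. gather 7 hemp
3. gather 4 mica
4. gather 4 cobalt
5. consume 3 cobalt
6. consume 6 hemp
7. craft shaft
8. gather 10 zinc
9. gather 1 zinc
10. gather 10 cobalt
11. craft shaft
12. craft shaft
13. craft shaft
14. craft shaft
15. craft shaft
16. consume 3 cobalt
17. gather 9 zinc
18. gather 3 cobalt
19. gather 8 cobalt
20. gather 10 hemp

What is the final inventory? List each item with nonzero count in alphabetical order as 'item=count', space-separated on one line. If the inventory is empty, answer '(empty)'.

After 1 (gather 5 hemp): hemp=5
After 2 (gather 7 hemp): hemp=12
After 3 (gather 4 mica): hemp=12 mica=4
After 4 (gather 4 cobalt): cobalt=4 hemp=12 mica=4
After 5 (consume 3 cobalt): cobalt=1 hemp=12 mica=4
After 6 (consume 6 hemp): cobalt=1 hemp=6 mica=4
After 7 (craft shaft): hemp=5 mica=4 shaft=1
After 8 (gather 10 zinc): hemp=5 mica=4 shaft=1 zinc=10
After 9 (gather 1 zinc): hemp=5 mica=4 shaft=1 zinc=11
After 10 (gather 10 cobalt): cobalt=10 hemp=5 mica=4 shaft=1 zinc=11
After 11 (craft shaft): cobalt=9 hemp=4 mica=4 shaft=2 zinc=11
After 12 (craft shaft): cobalt=8 hemp=3 mica=4 shaft=3 zinc=11
After 13 (craft shaft): cobalt=7 hemp=2 mica=4 shaft=4 zinc=11
After 14 (craft shaft): cobalt=6 hemp=1 mica=4 shaft=5 zinc=11
After 15 (craft shaft): cobalt=5 mica=4 shaft=6 zinc=11
After 16 (consume 3 cobalt): cobalt=2 mica=4 shaft=6 zinc=11
After 17 (gather 9 zinc): cobalt=2 mica=4 shaft=6 zinc=20
After 18 (gather 3 cobalt): cobalt=5 mica=4 shaft=6 zinc=20
After 19 (gather 8 cobalt): cobalt=13 mica=4 shaft=6 zinc=20
After 20 (gather 10 hemp): cobalt=13 hemp=10 mica=4 shaft=6 zinc=20

Answer: cobalt=13 hemp=10 mica=4 shaft=6 zinc=20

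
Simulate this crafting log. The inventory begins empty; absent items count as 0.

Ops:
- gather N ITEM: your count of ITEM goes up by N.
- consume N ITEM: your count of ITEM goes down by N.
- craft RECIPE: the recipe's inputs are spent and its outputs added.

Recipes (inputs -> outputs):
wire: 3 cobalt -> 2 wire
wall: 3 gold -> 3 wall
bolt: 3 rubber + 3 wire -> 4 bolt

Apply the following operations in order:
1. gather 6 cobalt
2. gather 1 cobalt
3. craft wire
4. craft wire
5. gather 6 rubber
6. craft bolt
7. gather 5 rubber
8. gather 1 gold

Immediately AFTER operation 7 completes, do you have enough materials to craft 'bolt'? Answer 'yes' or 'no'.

Answer: no

Derivation:
After 1 (gather 6 cobalt): cobalt=6
After 2 (gather 1 cobalt): cobalt=7
After 3 (craft wire): cobalt=4 wire=2
After 4 (craft wire): cobalt=1 wire=4
After 5 (gather 6 rubber): cobalt=1 rubber=6 wire=4
After 6 (craft bolt): bolt=4 cobalt=1 rubber=3 wire=1
After 7 (gather 5 rubber): bolt=4 cobalt=1 rubber=8 wire=1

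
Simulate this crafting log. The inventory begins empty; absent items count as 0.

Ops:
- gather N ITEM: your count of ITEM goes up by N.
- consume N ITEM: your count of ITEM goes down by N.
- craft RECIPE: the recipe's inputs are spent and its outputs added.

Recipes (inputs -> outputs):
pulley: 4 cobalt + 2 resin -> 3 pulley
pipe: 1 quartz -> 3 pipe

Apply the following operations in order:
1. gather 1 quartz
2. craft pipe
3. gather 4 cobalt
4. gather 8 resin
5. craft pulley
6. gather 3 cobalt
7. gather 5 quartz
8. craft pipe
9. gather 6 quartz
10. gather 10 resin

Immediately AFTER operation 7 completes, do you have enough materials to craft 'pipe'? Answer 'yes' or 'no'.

Answer: yes

Derivation:
After 1 (gather 1 quartz): quartz=1
After 2 (craft pipe): pipe=3
After 3 (gather 4 cobalt): cobalt=4 pipe=3
After 4 (gather 8 resin): cobalt=4 pipe=3 resin=8
After 5 (craft pulley): pipe=3 pulley=3 resin=6
After 6 (gather 3 cobalt): cobalt=3 pipe=3 pulley=3 resin=6
After 7 (gather 5 quartz): cobalt=3 pipe=3 pulley=3 quartz=5 resin=6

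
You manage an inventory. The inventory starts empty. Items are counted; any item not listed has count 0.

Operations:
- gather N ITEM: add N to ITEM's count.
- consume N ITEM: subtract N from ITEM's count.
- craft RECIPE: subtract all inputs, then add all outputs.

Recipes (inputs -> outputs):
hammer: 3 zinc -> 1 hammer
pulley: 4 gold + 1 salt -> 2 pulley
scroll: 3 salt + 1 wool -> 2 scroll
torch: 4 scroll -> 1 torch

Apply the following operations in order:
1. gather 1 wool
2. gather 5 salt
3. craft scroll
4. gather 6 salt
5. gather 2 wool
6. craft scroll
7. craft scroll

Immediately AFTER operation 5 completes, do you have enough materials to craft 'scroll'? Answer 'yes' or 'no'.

Answer: yes

Derivation:
After 1 (gather 1 wool): wool=1
After 2 (gather 5 salt): salt=5 wool=1
After 3 (craft scroll): salt=2 scroll=2
After 4 (gather 6 salt): salt=8 scroll=2
After 5 (gather 2 wool): salt=8 scroll=2 wool=2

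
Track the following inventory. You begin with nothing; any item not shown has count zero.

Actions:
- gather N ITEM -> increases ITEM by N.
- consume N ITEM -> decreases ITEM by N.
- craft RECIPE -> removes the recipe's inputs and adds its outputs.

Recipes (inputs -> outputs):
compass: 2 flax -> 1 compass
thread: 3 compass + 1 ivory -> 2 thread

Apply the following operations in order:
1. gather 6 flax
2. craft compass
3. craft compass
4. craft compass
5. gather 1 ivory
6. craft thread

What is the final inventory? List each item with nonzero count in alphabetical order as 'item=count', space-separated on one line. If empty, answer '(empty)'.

After 1 (gather 6 flax): flax=6
After 2 (craft compass): compass=1 flax=4
After 3 (craft compass): compass=2 flax=2
After 4 (craft compass): compass=3
After 5 (gather 1 ivory): compass=3 ivory=1
After 6 (craft thread): thread=2

Answer: thread=2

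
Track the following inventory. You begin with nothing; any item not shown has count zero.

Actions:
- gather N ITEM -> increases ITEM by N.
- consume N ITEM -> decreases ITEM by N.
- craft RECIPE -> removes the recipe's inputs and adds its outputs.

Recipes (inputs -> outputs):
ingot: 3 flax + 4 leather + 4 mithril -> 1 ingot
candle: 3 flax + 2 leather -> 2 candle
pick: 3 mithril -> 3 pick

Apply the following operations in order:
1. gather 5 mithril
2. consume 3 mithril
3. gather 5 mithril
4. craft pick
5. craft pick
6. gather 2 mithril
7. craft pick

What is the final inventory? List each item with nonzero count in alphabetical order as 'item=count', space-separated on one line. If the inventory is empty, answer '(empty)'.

After 1 (gather 5 mithril): mithril=5
After 2 (consume 3 mithril): mithril=2
After 3 (gather 5 mithril): mithril=7
After 4 (craft pick): mithril=4 pick=3
After 5 (craft pick): mithril=1 pick=6
After 6 (gather 2 mithril): mithril=3 pick=6
After 7 (craft pick): pick=9

Answer: pick=9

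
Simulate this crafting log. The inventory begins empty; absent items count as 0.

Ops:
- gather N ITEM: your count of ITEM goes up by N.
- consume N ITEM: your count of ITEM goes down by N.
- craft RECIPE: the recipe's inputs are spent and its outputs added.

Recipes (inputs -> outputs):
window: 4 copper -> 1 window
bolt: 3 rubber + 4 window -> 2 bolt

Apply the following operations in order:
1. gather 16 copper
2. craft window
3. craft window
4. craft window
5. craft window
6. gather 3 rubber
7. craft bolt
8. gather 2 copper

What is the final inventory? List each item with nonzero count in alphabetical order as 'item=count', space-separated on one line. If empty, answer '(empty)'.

After 1 (gather 16 copper): copper=16
After 2 (craft window): copper=12 window=1
After 3 (craft window): copper=8 window=2
After 4 (craft window): copper=4 window=3
After 5 (craft window): window=4
After 6 (gather 3 rubber): rubber=3 window=4
After 7 (craft bolt): bolt=2
After 8 (gather 2 copper): bolt=2 copper=2

Answer: bolt=2 copper=2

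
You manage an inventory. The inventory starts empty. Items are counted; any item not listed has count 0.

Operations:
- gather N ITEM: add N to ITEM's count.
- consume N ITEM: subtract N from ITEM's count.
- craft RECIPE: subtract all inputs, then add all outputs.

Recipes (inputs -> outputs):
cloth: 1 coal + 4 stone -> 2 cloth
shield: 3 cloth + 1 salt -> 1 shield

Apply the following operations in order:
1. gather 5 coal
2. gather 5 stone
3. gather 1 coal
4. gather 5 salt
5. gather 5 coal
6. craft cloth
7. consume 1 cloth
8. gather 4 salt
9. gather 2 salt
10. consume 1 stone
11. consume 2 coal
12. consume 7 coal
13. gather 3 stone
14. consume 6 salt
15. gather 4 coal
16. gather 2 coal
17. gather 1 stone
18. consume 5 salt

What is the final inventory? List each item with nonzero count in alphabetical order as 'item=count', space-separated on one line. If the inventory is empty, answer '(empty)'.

After 1 (gather 5 coal): coal=5
After 2 (gather 5 stone): coal=5 stone=5
After 3 (gather 1 coal): coal=6 stone=5
After 4 (gather 5 salt): coal=6 salt=5 stone=5
After 5 (gather 5 coal): coal=11 salt=5 stone=5
After 6 (craft cloth): cloth=2 coal=10 salt=5 stone=1
After 7 (consume 1 cloth): cloth=1 coal=10 salt=5 stone=1
After 8 (gather 4 salt): cloth=1 coal=10 salt=9 stone=1
After 9 (gather 2 salt): cloth=1 coal=10 salt=11 stone=1
After 10 (consume 1 stone): cloth=1 coal=10 salt=11
After 11 (consume 2 coal): cloth=1 coal=8 salt=11
After 12 (consume 7 coal): cloth=1 coal=1 salt=11
After 13 (gather 3 stone): cloth=1 coal=1 salt=11 stone=3
After 14 (consume 6 salt): cloth=1 coal=1 salt=5 stone=3
After 15 (gather 4 coal): cloth=1 coal=5 salt=5 stone=3
After 16 (gather 2 coal): cloth=1 coal=7 salt=5 stone=3
After 17 (gather 1 stone): cloth=1 coal=7 salt=5 stone=4
After 18 (consume 5 salt): cloth=1 coal=7 stone=4

Answer: cloth=1 coal=7 stone=4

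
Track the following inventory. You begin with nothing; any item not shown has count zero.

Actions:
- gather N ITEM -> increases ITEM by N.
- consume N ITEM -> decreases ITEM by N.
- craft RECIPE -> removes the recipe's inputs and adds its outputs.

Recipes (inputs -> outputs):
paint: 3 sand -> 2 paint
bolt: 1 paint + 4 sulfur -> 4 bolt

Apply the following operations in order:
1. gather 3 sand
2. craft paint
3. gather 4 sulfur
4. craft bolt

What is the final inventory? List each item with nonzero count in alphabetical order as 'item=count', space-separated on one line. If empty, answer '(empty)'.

After 1 (gather 3 sand): sand=3
After 2 (craft paint): paint=2
After 3 (gather 4 sulfur): paint=2 sulfur=4
After 4 (craft bolt): bolt=4 paint=1

Answer: bolt=4 paint=1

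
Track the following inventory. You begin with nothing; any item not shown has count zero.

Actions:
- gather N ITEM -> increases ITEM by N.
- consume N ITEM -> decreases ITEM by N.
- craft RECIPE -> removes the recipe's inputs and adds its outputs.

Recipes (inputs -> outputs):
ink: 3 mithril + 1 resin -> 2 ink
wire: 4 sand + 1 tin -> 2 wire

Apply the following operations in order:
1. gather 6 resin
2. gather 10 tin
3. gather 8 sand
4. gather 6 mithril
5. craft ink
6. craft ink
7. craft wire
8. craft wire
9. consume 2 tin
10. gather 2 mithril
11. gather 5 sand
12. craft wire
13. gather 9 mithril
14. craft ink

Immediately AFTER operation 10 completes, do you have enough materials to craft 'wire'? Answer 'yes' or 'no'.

After 1 (gather 6 resin): resin=6
After 2 (gather 10 tin): resin=6 tin=10
After 3 (gather 8 sand): resin=6 sand=8 tin=10
After 4 (gather 6 mithril): mithril=6 resin=6 sand=8 tin=10
After 5 (craft ink): ink=2 mithril=3 resin=5 sand=8 tin=10
After 6 (craft ink): ink=4 resin=4 sand=8 tin=10
After 7 (craft wire): ink=4 resin=4 sand=4 tin=9 wire=2
After 8 (craft wire): ink=4 resin=4 tin=8 wire=4
After 9 (consume 2 tin): ink=4 resin=4 tin=6 wire=4
After 10 (gather 2 mithril): ink=4 mithril=2 resin=4 tin=6 wire=4

Answer: no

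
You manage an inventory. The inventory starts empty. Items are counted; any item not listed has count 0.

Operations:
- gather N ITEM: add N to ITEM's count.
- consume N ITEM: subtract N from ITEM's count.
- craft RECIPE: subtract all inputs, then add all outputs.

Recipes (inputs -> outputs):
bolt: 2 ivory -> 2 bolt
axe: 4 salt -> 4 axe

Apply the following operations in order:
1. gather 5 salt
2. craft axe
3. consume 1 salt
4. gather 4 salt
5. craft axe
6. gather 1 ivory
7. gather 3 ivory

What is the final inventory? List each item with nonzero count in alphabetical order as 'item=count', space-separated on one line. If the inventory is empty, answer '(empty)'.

Answer: axe=8 ivory=4

Derivation:
After 1 (gather 5 salt): salt=5
After 2 (craft axe): axe=4 salt=1
After 3 (consume 1 salt): axe=4
After 4 (gather 4 salt): axe=4 salt=4
After 5 (craft axe): axe=8
After 6 (gather 1 ivory): axe=8 ivory=1
After 7 (gather 3 ivory): axe=8 ivory=4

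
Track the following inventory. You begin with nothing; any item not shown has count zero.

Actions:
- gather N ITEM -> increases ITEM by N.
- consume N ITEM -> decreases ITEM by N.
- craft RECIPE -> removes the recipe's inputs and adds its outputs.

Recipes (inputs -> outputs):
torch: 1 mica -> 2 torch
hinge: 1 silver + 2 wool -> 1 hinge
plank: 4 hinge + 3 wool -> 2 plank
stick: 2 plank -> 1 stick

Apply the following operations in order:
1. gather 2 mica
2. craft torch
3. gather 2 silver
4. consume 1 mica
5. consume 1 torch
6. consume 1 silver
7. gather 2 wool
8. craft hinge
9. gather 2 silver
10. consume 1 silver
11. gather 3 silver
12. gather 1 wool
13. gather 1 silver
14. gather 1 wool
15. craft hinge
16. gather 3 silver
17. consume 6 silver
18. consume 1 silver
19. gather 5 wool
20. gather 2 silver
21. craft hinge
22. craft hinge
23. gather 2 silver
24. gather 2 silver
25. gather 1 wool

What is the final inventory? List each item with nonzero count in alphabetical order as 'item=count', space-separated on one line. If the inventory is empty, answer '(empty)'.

After 1 (gather 2 mica): mica=2
After 2 (craft torch): mica=1 torch=2
After 3 (gather 2 silver): mica=1 silver=2 torch=2
After 4 (consume 1 mica): silver=2 torch=2
After 5 (consume 1 torch): silver=2 torch=1
After 6 (consume 1 silver): silver=1 torch=1
After 7 (gather 2 wool): silver=1 torch=1 wool=2
After 8 (craft hinge): hinge=1 torch=1
After 9 (gather 2 silver): hinge=1 silver=2 torch=1
After 10 (consume 1 silver): hinge=1 silver=1 torch=1
After 11 (gather 3 silver): hinge=1 silver=4 torch=1
After 12 (gather 1 wool): hinge=1 silver=4 torch=1 wool=1
After 13 (gather 1 silver): hinge=1 silver=5 torch=1 wool=1
After 14 (gather 1 wool): hinge=1 silver=5 torch=1 wool=2
After 15 (craft hinge): hinge=2 silver=4 torch=1
After 16 (gather 3 silver): hinge=2 silver=7 torch=1
After 17 (consume 6 silver): hinge=2 silver=1 torch=1
After 18 (consume 1 silver): hinge=2 torch=1
After 19 (gather 5 wool): hinge=2 torch=1 wool=5
After 20 (gather 2 silver): hinge=2 silver=2 torch=1 wool=5
After 21 (craft hinge): hinge=3 silver=1 torch=1 wool=3
After 22 (craft hinge): hinge=4 torch=1 wool=1
After 23 (gather 2 silver): hinge=4 silver=2 torch=1 wool=1
After 24 (gather 2 silver): hinge=4 silver=4 torch=1 wool=1
After 25 (gather 1 wool): hinge=4 silver=4 torch=1 wool=2

Answer: hinge=4 silver=4 torch=1 wool=2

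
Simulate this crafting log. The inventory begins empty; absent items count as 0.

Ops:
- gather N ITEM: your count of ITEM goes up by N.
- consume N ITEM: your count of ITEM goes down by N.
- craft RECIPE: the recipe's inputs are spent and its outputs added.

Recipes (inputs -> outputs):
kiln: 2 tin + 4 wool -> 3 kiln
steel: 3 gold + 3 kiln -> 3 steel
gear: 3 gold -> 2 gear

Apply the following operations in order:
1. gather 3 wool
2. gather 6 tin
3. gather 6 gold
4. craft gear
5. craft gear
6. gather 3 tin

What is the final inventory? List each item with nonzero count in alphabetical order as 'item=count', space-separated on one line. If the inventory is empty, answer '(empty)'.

Answer: gear=4 tin=9 wool=3

Derivation:
After 1 (gather 3 wool): wool=3
After 2 (gather 6 tin): tin=6 wool=3
After 3 (gather 6 gold): gold=6 tin=6 wool=3
After 4 (craft gear): gear=2 gold=3 tin=6 wool=3
After 5 (craft gear): gear=4 tin=6 wool=3
After 6 (gather 3 tin): gear=4 tin=9 wool=3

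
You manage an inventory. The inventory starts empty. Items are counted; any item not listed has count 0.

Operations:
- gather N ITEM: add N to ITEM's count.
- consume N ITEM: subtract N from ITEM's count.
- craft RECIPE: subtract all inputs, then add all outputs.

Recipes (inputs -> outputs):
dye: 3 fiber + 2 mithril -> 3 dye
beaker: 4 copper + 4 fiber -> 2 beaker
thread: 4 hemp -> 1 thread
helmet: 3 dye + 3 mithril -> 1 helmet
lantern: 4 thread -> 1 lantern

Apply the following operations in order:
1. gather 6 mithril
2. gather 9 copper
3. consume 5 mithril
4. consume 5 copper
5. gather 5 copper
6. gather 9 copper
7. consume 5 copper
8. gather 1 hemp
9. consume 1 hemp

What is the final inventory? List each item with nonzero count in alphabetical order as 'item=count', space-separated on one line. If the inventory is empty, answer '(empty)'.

After 1 (gather 6 mithril): mithril=6
After 2 (gather 9 copper): copper=9 mithril=6
After 3 (consume 5 mithril): copper=9 mithril=1
After 4 (consume 5 copper): copper=4 mithril=1
After 5 (gather 5 copper): copper=9 mithril=1
After 6 (gather 9 copper): copper=18 mithril=1
After 7 (consume 5 copper): copper=13 mithril=1
After 8 (gather 1 hemp): copper=13 hemp=1 mithril=1
After 9 (consume 1 hemp): copper=13 mithril=1

Answer: copper=13 mithril=1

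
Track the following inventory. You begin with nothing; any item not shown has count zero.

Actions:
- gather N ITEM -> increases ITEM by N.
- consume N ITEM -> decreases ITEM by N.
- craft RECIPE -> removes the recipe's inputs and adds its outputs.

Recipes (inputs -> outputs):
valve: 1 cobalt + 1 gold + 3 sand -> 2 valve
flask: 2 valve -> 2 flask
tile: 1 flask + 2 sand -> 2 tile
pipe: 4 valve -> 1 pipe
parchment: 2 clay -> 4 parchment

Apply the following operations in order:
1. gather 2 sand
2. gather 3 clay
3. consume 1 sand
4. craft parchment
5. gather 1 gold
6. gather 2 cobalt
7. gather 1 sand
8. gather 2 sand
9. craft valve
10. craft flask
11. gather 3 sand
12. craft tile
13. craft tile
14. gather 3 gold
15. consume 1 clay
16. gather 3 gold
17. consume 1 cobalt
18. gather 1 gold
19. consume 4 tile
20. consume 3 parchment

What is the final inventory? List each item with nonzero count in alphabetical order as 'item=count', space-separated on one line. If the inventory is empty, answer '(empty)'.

Answer: gold=7 parchment=1

Derivation:
After 1 (gather 2 sand): sand=2
After 2 (gather 3 clay): clay=3 sand=2
After 3 (consume 1 sand): clay=3 sand=1
After 4 (craft parchment): clay=1 parchment=4 sand=1
After 5 (gather 1 gold): clay=1 gold=1 parchment=4 sand=1
After 6 (gather 2 cobalt): clay=1 cobalt=2 gold=1 parchment=4 sand=1
After 7 (gather 1 sand): clay=1 cobalt=2 gold=1 parchment=4 sand=2
After 8 (gather 2 sand): clay=1 cobalt=2 gold=1 parchment=4 sand=4
After 9 (craft valve): clay=1 cobalt=1 parchment=4 sand=1 valve=2
After 10 (craft flask): clay=1 cobalt=1 flask=2 parchment=4 sand=1
After 11 (gather 3 sand): clay=1 cobalt=1 flask=2 parchment=4 sand=4
After 12 (craft tile): clay=1 cobalt=1 flask=1 parchment=4 sand=2 tile=2
After 13 (craft tile): clay=1 cobalt=1 parchment=4 tile=4
After 14 (gather 3 gold): clay=1 cobalt=1 gold=3 parchment=4 tile=4
After 15 (consume 1 clay): cobalt=1 gold=3 parchment=4 tile=4
After 16 (gather 3 gold): cobalt=1 gold=6 parchment=4 tile=4
After 17 (consume 1 cobalt): gold=6 parchment=4 tile=4
After 18 (gather 1 gold): gold=7 parchment=4 tile=4
After 19 (consume 4 tile): gold=7 parchment=4
After 20 (consume 3 parchment): gold=7 parchment=1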